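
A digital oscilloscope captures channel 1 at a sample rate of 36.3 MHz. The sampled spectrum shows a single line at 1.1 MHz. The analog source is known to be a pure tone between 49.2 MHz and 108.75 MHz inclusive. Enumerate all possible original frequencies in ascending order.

Frequencies that alias to 1.1 MHz are k·fs ± 1.1 MHz for integer k ≥ 0.
k=0: 1.1 MHz.
k=1: 35.2 MHz, 37.4 MHz.
k=2: 71.5 MHz, 73.7 MHz.
k=3: 107.8 MHz, 110 MHz.
k=4: 144.1 MHz, 146.3 MHz.
Within [49.2 MHz, 108.75 MHz]: 71.5 MHz, 73.7 MHz, 107.8 MHz.

71.5 MHz, 73.7 MHz, 107.8 MHz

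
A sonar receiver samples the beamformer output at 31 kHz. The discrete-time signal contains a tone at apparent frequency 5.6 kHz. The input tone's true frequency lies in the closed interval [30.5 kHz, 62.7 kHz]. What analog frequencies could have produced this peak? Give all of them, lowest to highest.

36.6 kHz, 56.4 kHz

Frequencies that alias to 5.6 kHz are k·fs ± 5.6 kHz for integer k ≥ 0.
k=0: 5.6 kHz.
k=1: 25.4 kHz, 36.6 kHz.
k=2: 56.4 kHz, 67.6 kHz.
k=3: 87.4 kHz, 98.6 kHz.
Within [30.5 kHz, 62.7 kHz]: 36.6 kHz, 56.4 kHz.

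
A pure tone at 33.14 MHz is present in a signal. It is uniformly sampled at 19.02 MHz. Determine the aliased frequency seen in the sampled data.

4.9 MHz

33.14 MHz mod fs = 14.12 MHz.
14.12 MHz > fs/2 = 9.51 MHz, folds to fs − 14.12 MHz = 4.9 MHz.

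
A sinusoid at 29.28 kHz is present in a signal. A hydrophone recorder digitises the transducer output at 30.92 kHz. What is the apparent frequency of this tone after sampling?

1.64 kHz

29.28 kHz > fs/2 = 15.46 kHz, folds to fs − 29.28 kHz = 1.64 kHz.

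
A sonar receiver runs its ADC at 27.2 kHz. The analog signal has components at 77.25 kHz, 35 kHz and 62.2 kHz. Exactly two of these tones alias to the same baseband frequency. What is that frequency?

fs/2 = 13.6 kHz.
77.25 kHz mod fs = 22.85 kHz.
22.85 kHz > fs/2 = 13.6 kHz, folds to fs − 22.85 kHz = 4.35 kHz.
35 kHz mod fs = 7.8 kHz.
7.8 kHz ≤ fs/2 = 13.6 kHz, appears at 7.8 kHz.
62.2 kHz mod fs = 7.8 kHz.
7.8 kHz ≤ fs/2 = 13.6 kHz, appears at 7.8 kHz.
35 kHz and 62.2 kHz both map to 7.8 kHz.

7.8 kHz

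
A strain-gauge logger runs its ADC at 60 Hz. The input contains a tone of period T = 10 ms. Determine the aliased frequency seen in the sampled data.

20 Hz

T = 10 ms → f = 1/T = 100 Hz.
100 Hz mod fs = 40 Hz.
40 Hz > fs/2 = 30 Hz, folds to fs − 40 Hz = 20 Hz.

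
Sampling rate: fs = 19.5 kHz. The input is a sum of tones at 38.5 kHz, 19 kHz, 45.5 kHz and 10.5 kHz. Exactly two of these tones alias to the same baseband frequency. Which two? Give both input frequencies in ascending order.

19 kHz, 38.5 kHz

fs/2 = 9.75 kHz.
38.5 kHz mod fs = 19 kHz.
19 kHz > fs/2 = 9.75 kHz, folds to fs − 19 kHz = 0.5 kHz.
19 kHz > fs/2 = 9.75 kHz, folds to fs − 19 kHz = 0.5 kHz.
45.5 kHz mod fs = 6.5 kHz.
6.5 kHz ≤ fs/2 = 9.75 kHz, appears at 6.5 kHz.
10.5 kHz > fs/2 = 9.75 kHz, folds to fs − 10.5 kHz = 9 kHz.
19 kHz and 38.5 kHz both map to 0.5 kHz.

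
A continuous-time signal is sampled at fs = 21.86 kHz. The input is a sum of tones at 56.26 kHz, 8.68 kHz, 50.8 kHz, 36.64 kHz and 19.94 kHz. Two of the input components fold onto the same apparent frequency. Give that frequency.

fs/2 = 10.93 kHz.
56.26 kHz mod fs = 12.54 kHz.
12.54 kHz > fs/2 = 10.93 kHz, folds to fs − 12.54 kHz = 9.32 kHz.
8.68 kHz ≤ fs/2 = 10.93 kHz, passes unchanged.
50.8 kHz mod fs = 7.08 kHz.
7.08 kHz ≤ fs/2 = 10.93 kHz, appears at 7.08 kHz.
36.64 kHz mod fs = 14.78 kHz.
14.78 kHz > fs/2 = 10.93 kHz, folds to fs − 14.78 kHz = 7.08 kHz.
19.94 kHz > fs/2 = 10.93 kHz, folds to fs − 19.94 kHz = 1.92 kHz.
36.64 kHz and 50.8 kHz both map to 7.08 kHz.

7.08 kHz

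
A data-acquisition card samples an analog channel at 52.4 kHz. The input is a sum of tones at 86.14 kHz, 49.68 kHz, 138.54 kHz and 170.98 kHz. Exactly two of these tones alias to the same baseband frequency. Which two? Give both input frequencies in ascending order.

fs/2 = 26.2 kHz.
86.14 kHz mod fs = 33.74 kHz.
33.74 kHz > fs/2 = 26.2 kHz, folds to fs − 33.74 kHz = 18.66 kHz.
49.68 kHz > fs/2 = 26.2 kHz, folds to fs − 49.68 kHz = 2.72 kHz.
138.54 kHz mod fs = 33.74 kHz.
33.74 kHz > fs/2 = 26.2 kHz, folds to fs − 33.74 kHz = 18.66 kHz.
170.98 kHz mod fs = 13.78 kHz.
13.78 kHz ≤ fs/2 = 26.2 kHz, appears at 13.78 kHz.
86.14 kHz and 138.54 kHz both map to 18.66 kHz.

86.14 kHz, 138.54 kHz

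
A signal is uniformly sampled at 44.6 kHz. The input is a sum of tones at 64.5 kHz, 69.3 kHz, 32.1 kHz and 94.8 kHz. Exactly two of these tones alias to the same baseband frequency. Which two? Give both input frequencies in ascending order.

fs/2 = 22.3 kHz.
64.5 kHz mod fs = 19.9 kHz.
19.9 kHz ≤ fs/2 = 22.3 kHz, appears at 19.9 kHz.
69.3 kHz mod fs = 24.7 kHz.
24.7 kHz > fs/2 = 22.3 kHz, folds to fs − 24.7 kHz = 19.9 kHz.
32.1 kHz > fs/2 = 22.3 kHz, folds to fs − 32.1 kHz = 12.5 kHz.
94.8 kHz mod fs = 5.6 kHz.
5.6 kHz ≤ fs/2 = 22.3 kHz, appears at 5.6 kHz.
64.5 kHz and 69.3 kHz both map to 19.9 kHz.

64.5 kHz, 69.3 kHz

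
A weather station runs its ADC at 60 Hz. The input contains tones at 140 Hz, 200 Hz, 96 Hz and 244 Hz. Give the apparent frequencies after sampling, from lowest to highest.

fs/2 = 30 Hz.
140 Hz mod fs = 20 Hz.
20 Hz ≤ fs/2 = 30 Hz, appears at 20 Hz.
200 Hz mod fs = 20 Hz.
20 Hz ≤ fs/2 = 30 Hz, appears at 20 Hz.
96 Hz mod fs = 36 Hz.
36 Hz > fs/2 = 30 Hz, folds to fs − 36 Hz = 24 Hz.
244 Hz mod fs = 4 Hz.
4 Hz ≤ fs/2 = 30 Hz, appears at 4 Hz.
Distinct values: {4 Hz, 20 Hz, 24 Hz}.

4 Hz, 20 Hz, 24 Hz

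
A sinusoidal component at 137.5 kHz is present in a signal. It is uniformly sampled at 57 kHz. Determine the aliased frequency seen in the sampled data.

137.5 kHz mod fs = 23.5 kHz.
23.5 kHz ≤ fs/2 = 28.5 kHz, appears at 23.5 kHz.

23.5 kHz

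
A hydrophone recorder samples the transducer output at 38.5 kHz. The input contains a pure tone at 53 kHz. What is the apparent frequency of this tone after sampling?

53 kHz mod fs = 14.5 kHz.
14.5 kHz ≤ fs/2 = 19.25 kHz, appears at 14.5 kHz.

14.5 kHz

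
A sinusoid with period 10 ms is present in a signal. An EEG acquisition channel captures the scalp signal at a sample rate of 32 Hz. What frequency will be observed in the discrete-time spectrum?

T = 10 ms → f = 1/T = 100 Hz.
100 Hz mod fs = 4 Hz.
4 Hz ≤ fs/2 = 16 Hz, appears at 4 Hz.

4 Hz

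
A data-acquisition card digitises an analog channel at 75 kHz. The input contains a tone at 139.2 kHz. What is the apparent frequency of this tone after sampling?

139.2 kHz mod fs = 64.2 kHz.
64.2 kHz > fs/2 = 37.5 kHz, folds to fs − 64.2 kHz = 10.8 kHz.

10.8 kHz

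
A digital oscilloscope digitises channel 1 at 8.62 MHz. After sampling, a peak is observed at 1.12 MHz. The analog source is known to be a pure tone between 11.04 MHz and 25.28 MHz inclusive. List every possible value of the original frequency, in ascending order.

16.12 MHz, 18.36 MHz, 24.74 MHz

Frequencies that alias to 1.12 MHz are k·fs ± 1.12 MHz for integer k ≥ 0.
k=0: 1.12 MHz.
k=1: 7.5 MHz, 9.74 MHz.
k=2: 16.12 MHz, 18.36 MHz.
k=3: 24.74 MHz, 26.98 MHz.
k=4: 33.36 MHz, 35.6 MHz.
Within [11.04 MHz, 25.28 MHz]: 16.12 MHz, 18.36 MHz, 24.74 MHz.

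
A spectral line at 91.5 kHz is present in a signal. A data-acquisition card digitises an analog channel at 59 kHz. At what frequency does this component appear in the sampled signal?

91.5 kHz mod fs = 32.5 kHz.
32.5 kHz > fs/2 = 29.5 kHz, folds to fs − 32.5 kHz = 26.5 kHz.

26.5 kHz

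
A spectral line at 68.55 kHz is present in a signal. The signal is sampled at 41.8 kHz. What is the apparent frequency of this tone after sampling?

15.05 kHz

68.55 kHz mod fs = 26.75 kHz.
26.75 kHz > fs/2 = 20.9 kHz, folds to fs − 26.75 kHz = 15.05 kHz.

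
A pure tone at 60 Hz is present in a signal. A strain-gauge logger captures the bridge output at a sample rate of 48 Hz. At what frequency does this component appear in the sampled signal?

60 Hz mod fs = 12 Hz.
12 Hz ≤ fs/2 = 24 Hz, appears at 12 Hz.

12 Hz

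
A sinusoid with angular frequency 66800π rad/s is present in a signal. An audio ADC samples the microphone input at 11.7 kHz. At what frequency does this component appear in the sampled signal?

ω = 66800π rad/s → f = ω/(2π) = 33400 Hz = 33.4 kHz.
33.4 kHz mod fs = 10 kHz.
10 kHz > fs/2 = 5.85 kHz, folds to fs − 10 kHz = 1.7 kHz.

1.7 kHz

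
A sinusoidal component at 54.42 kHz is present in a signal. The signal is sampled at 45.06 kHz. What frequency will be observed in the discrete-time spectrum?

54.42 kHz mod fs = 9.36 kHz.
9.36 kHz ≤ fs/2 = 22.53 kHz, appears at 9.36 kHz.

9.36 kHz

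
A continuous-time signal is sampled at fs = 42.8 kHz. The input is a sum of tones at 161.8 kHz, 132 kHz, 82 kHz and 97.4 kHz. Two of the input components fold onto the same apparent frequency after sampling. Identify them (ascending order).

fs/2 = 21.4 kHz.
161.8 kHz mod fs = 33.4 kHz.
33.4 kHz > fs/2 = 21.4 kHz, folds to fs − 33.4 kHz = 9.4 kHz.
132 kHz mod fs = 3.6 kHz.
3.6 kHz ≤ fs/2 = 21.4 kHz, appears at 3.6 kHz.
82 kHz mod fs = 39.2 kHz.
39.2 kHz > fs/2 = 21.4 kHz, folds to fs − 39.2 kHz = 3.6 kHz.
97.4 kHz mod fs = 11.8 kHz.
11.8 kHz ≤ fs/2 = 21.4 kHz, appears at 11.8 kHz.
82 kHz and 132 kHz both map to 3.6 kHz.

82 kHz, 132 kHz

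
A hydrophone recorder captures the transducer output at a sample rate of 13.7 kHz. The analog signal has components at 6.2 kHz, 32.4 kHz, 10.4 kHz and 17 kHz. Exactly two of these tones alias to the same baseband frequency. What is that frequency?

3.3 kHz

fs/2 = 6.85 kHz.
6.2 kHz ≤ fs/2 = 6.85 kHz, passes unchanged.
32.4 kHz mod fs = 5 kHz.
5 kHz ≤ fs/2 = 6.85 kHz, appears at 5 kHz.
10.4 kHz > fs/2 = 6.85 kHz, folds to fs − 10.4 kHz = 3.3 kHz.
17 kHz mod fs = 3.3 kHz.
3.3 kHz ≤ fs/2 = 6.85 kHz, appears at 3.3 kHz.
10.4 kHz and 17 kHz both map to 3.3 kHz.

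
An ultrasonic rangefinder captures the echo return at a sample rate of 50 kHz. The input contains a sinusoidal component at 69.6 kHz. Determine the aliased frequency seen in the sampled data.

19.6 kHz

69.6 kHz mod fs = 19.6 kHz.
19.6 kHz ≤ fs/2 = 25 kHz, appears at 19.6 kHz.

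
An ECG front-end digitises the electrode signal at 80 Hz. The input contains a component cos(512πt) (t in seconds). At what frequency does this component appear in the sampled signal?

ω = 512π rad/s → f = ω/(2π) = 256 Hz.
256 Hz mod fs = 16 Hz.
16 Hz ≤ fs/2 = 40 Hz, appears at 16 Hz.

16 Hz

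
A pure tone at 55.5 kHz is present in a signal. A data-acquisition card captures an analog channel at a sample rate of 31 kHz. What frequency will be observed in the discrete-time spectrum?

6.5 kHz

55.5 kHz mod fs = 24.5 kHz.
24.5 kHz > fs/2 = 15.5 kHz, folds to fs − 24.5 kHz = 6.5 kHz.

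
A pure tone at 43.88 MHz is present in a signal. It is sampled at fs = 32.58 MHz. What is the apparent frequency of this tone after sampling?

43.88 MHz mod fs = 11.3 MHz.
11.3 MHz ≤ fs/2 = 16.29 MHz, appears at 11.3 MHz.

11.3 MHz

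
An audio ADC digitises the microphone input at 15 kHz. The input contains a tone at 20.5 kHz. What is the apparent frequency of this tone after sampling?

5.5 kHz

20.5 kHz mod fs = 5.5 kHz.
5.5 kHz ≤ fs/2 = 7.5 kHz, appears at 5.5 kHz.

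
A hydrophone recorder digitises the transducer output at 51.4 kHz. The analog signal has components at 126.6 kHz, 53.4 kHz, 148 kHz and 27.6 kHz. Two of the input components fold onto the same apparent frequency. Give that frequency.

23.8 kHz

fs/2 = 25.7 kHz.
126.6 kHz mod fs = 23.8 kHz.
23.8 kHz ≤ fs/2 = 25.7 kHz, appears at 23.8 kHz.
53.4 kHz mod fs = 2 kHz.
2 kHz ≤ fs/2 = 25.7 kHz, appears at 2 kHz.
148 kHz mod fs = 45.2 kHz.
45.2 kHz > fs/2 = 25.7 kHz, folds to fs − 45.2 kHz = 6.2 kHz.
27.6 kHz > fs/2 = 25.7 kHz, folds to fs − 27.6 kHz = 23.8 kHz.
27.6 kHz and 126.6 kHz both map to 23.8 kHz.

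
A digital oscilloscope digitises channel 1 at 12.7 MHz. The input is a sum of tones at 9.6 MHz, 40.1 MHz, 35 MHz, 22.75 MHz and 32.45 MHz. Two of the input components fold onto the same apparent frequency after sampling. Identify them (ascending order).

fs/2 = 6.35 MHz.
9.6 MHz > fs/2 = 6.35 MHz, folds to fs − 9.6 MHz = 3.1 MHz.
40.1 MHz mod fs = 2 MHz.
2 MHz ≤ fs/2 = 6.35 MHz, appears at 2 MHz.
35 MHz mod fs = 9.6 MHz.
9.6 MHz > fs/2 = 6.35 MHz, folds to fs − 9.6 MHz = 3.1 MHz.
22.75 MHz mod fs = 10.05 MHz.
10.05 MHz > fs/2 = 6.35 MHz, folds to fs − 10.05 MHz = 2.65 MHz.
32.45 MHz mod fs = 7.05 MHz.
7.05 MHz > fs/2 = 6.35 MHz, folds to fs − 7.05 MHz = 5.65 MHz.
9.6 MHz and 35 MHz both map to 3.1 MHz.

9.6 MHz, 35 MHz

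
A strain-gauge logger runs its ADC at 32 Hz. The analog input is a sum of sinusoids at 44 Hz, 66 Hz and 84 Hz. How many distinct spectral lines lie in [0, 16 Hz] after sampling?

fs/2 = 16 Hz.
44 Hz mod fs = 12 Hz.
12 Hz ≤ fs/2 = 16 Hz, appears at 12 Hz.
66 Hz mod fs = 2 Hz.
2 Hz ≤ fs/2 = 16 Hz, appears at 2 Hz.
84 Hz mod fs = 20 Hz.
20 Hz > fs/2 = 16 Hz, folds to fs − 20 Hz = 12 Hz.
Distinct values: {2 Hz, 12 Hz} → 2.

2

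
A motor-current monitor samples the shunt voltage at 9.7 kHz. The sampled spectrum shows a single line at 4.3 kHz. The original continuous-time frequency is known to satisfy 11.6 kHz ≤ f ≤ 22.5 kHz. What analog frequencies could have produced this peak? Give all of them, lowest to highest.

14 kHz, 15.1 kHz

Frequencies that alias to 4.3 kHz are k·fs ± 4.3 kHz for integer k ≥ 0.
k=0: 4.3 kHz.
k=1: 5.4 kHz, 14 kHz.
k=2: 15.1 kHz, 23.7 kHz.
k=3: 24.8 kHz, 33.4 kHz.
Within [11.6 kHz, 22.5 kHz]: 14 kHz, 15.1 kHz.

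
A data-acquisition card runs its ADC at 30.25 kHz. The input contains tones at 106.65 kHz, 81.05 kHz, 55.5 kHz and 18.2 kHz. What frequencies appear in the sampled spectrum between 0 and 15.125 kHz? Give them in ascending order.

5 kHz, 9.7 kHz, 12.05 kHz, 14.35 kHz

fs/2 = 15.125 kHz.
106.65 kHz mod fs = 15.9 kHz.
15.9 kHz > fs/2 = 15.125 kHz, folds to fs − 15.9 kHz = 14.35 kHz.
81.05 kHz mod fs = 20.55 kHz.
20.55 kHz > fs/2 = 15.125 kHz, folds to fs − 20.55 kHz = 9.7 kHz.
55.5 kHz mod fs = 25.25 kHz.
25.25 kHz > fs/2 = 15.125 kHz, folds to fs − 25.25 kHz = 5 kHz.
18.2 kHz > fs/2 = 15.125 kHz, folds to fs − 18.2 kHz = 12.05 kHz.
Distinct values: {5 kHz, 9.7 kHz, 12.05 kHz, 14.35 kHz}.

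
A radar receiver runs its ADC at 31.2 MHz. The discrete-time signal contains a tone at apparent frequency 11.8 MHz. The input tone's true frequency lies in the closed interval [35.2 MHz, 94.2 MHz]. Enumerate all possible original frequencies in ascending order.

Frequencies that alias to 11.8 MHz are k·fs ± 11.8 MHz for integer k ≥ 0.
k=0: 11.8 MHz.
k=1: 19.4 MHz, 43 MHz.
k=2: 50.6 MHz, 74.2 MHz.
k=3: 81.8 MHz, 105.4 MHz.
k=4: 113 MHz, 136.6 MHz.
Within [35.2 MHz, 94.2 MHz]: 43 MHz, 50.6 MHz, 74.2 MHz, 81.8 MHz.

43 MHz, 50.6 MHz, 74.2 MHz, 81.8 MHz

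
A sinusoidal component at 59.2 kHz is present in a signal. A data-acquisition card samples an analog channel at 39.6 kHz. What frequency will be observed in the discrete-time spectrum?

59.2 kHz mod fs = 19.6 kHz.
19.6 kHz ≤ fs/2 = 19.8 kHz, appears at 19.6 kHz.

19.6 kHz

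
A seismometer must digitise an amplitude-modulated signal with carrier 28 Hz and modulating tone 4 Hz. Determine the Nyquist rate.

64 Hz

AM sidebands sit at fc ± fm = 24 Hz and 32 Hz.
Highest-frequency component: 32 Hz.
Nyquist rate = 2 × 32 Hz = 64 Hz.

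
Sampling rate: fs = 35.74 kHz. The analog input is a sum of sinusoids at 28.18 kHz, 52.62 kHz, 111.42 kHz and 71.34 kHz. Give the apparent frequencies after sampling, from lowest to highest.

0.14 kHz, 4.2 kHz, 7.56 kHz, 16.88 kHz

fs/2 = 17.87 kHz.
28.18 kHz > fs/2 = 17.87 kHz, folds to fs − 28.18 kHz = 7.56 kHz.
52.62 kHz mod fs = 16.88 kHz.
16.88 kHz ≤ fs/2 = 17.87 kHz, appears at 16.88 kHz.
111.42 kHz mod fs = 4.2 kHz.
4.2 kHz ≤ fs/2 = 17.87 kHz, appears at 4.2 kHz.
71.34 kHz mod fs = 35.6 kHz.
35.6 kHz > fs/2 = 17.87 kHz, folds to fs − 35.6 kHz = 0.14 kHz.
Distinct values: {0.14 kHz, 4.2 kHz, 7.56 kHz, 16.88 kHz}.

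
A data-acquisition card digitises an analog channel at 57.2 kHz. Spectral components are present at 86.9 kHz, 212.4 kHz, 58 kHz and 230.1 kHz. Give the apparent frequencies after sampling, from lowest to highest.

0.8 kHz, 1.3 kHz, 16.4 kHz, 27.5 kHz

fs/2 = 28.6 kHz.
86.9 kHz mod fs = 29.7 kHz.
29.7 kHz > fs/2 = 28.6 kHz, folds to fs − 29.7 kHz = 27.5 kHz.
212.4 kHz mod fs = 40.8 kHz.
40.8 kHz > fs/2 = 28.6 kHz, folds to fs − 40.8 kHz = 16.4 kHz.
58 kHz mod fs = 0.8 kHz.
0.8 kHz ≤ fs/2 = 28.6 kHz, appears at 0.8 kHz.
230.1 kHz mod fs = 1.3 kHz.
1.3 kHz ≤ fs/2 = 28.6 kHz, appears at 1.3 kHz.
Distinct values: {0.8 kHz, 1.3 kHz, 16.4 kHz, 27.5 kHz}.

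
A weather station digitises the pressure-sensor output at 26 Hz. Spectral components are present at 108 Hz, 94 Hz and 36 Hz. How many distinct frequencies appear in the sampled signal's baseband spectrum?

fs/2 = 13 Hz.
108 Hz mod fs = 4 Hz.
4 Hz ≤ fs/2 = 13 Hz, appears at 4 Hz.
94 Hz mod fs = 16 Hz.
16 Hz > fs/2 = 13 Hz, folds to fs − 16 Hz = 10 Hz.
36 Hz mod fs = 10 Hz.
10 Hz ≤ fs/2 = 13 Hz, appears at 10 Hz.
Distinct values: {4 Hz, 10 Hz} → 2.

2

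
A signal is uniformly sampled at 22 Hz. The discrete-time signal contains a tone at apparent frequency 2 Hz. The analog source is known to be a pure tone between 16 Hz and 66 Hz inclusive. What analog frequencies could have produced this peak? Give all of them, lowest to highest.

20 Hz, 24 Hz, 42 Hz, 46 Hz, 64 Hz

Frequencies that alias to 2 Hz are k·fs ± 2 Hz for integer k ≥ 0.
k=0: 2 Hz.
k=1: 20 Hz, 24 Hz.
k=2: 42 Hz, 46 Hz.
k=3: 64 Hz, 68 Hz.
k=4: 86 Hz, 90 Hz.
Within [16 Hz, 66 Hz]: 20 Hz, 24 Hz, 42 Hz, 46 Hz, 64 Hz.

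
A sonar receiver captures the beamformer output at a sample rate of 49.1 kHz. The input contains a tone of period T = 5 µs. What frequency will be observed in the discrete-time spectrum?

T = 5 µs → f = 1/T = 200 kHz.
200 kHz mod fs = 3.6 kHz.
3.6 kHz ≤ fs/2 = 24.55 kHz, appears at 3.6 kHz.

3.6 kHz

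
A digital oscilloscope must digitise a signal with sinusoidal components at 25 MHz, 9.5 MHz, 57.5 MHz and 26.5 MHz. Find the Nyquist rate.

Highest-frequency component: 57.5 MHz.
Nyquist rate = 2 × 57.5 MHz = 115 MHz.

115 MHz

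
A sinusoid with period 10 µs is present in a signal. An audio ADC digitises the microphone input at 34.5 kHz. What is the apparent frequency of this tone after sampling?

T = 10 µs → f = 1/T = 100 kHz.
100 kHz mod fs = 31 kHz.
31 kHz > fs/2 = 17.25 kHz, folds to fs − 31 kHz = 3.5 kHz.

3.5 kHz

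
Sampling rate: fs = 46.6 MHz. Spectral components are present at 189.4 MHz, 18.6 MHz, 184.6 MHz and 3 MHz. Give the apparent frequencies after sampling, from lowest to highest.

1.8 MHz, 3 MHz, 18.6 MHz

fs/2 = 23.3 MHz.
189.4 MHz mod fs = 3 MHz.
3 MHz ≤ fs/2 = 23.3 MHz, appears at 3 MHz.
18.6 MHz ≤ fs/2 = 23.3 MHz, passes unchanged.
184.6 MHz mod fs = 44.8 MHz.
44.8 MHz > fs/2 = 23.3 MHz, folds to fs − 44.8 MHz = 1.8 MHz.
3 MHz ≤ fs/2 = 23.3 MHz, passes unchanged.
Distinct values: {1.8 MHz, 3 MHz, 18.6 MHz}.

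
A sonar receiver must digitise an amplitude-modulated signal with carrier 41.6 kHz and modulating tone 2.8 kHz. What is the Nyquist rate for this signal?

AM sidebands sit at fc ± fm = 38.8 kHz and 44.4 kHz.
Highest-frequency component: 44.4 kHz.
Nyquist rate = 2 × 44.4 kHz = 88.8 kHz.

88.8 kHz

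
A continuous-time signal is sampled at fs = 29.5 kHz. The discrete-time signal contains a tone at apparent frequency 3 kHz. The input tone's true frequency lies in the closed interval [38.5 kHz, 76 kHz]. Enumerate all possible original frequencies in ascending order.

56 kHz, 62 kHz

Frequencies that alias to 3 kHz are k·fs ± 3 kHz for integer k ≥ 0.
k=0: 3 kHz.
k=1: 26.5 kHz, 32.5 kHz.
k=2: 56 kHz, 62 kHz.
k=3: 85.5 kHz, 91.5 kHz.
Within [38.5 kHz, 76 kHz]: 56 kHz, 62 kHz.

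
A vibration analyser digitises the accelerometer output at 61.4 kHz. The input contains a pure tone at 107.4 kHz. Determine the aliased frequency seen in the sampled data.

107.4 kHz mod fs = 46 kHz.
46 kHz > fs/2 = 30.7 kHz, folds to fs − 46 kHz = 15.4 kHz.

15.4 kHz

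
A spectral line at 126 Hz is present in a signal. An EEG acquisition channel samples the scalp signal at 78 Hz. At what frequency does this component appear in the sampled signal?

126 Hz mod fs = 48 Hz.
48 Hz > fs/2 = 39 Hz, folds to fs − 48 Hz = 30 Hz.

30 Hz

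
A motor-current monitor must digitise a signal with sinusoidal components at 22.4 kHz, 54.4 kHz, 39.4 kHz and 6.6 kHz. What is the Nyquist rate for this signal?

108.8 kHz

Highest-frequency component: 54.4 kHz.
Nyquist rate = 2 × 54.4 kHz = 108.8 kHz.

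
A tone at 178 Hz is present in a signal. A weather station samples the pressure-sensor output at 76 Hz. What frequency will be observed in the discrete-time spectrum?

178 Hz mod fs = 26 Hz.
26 Hz ≤ fs/2 = 38 Hz, appears at 26 Hz.

26 Hz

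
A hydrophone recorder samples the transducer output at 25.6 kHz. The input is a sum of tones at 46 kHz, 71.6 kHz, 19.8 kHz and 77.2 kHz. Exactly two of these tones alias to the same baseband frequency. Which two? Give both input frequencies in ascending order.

46 kHz, 71.6 kHz

fs/2 = 12.8 kHz.
46 kHz mod fs = 20.4 kHz.
20.4 kHz > fs/2 = 12.8 kHz, folds to fs − 20.4 kHz = 5.2 kHz.
71.6 kHz mod fs = 20.4 kHz.
20.4 kHz > fs/2 = 12.8 kHz, folds to fs − 20.4 kHz = 5.2 kHz.
19.8 kHz > fs/2 = 12.8 kHz, folds to fs − 19.8 kHz = 5.8 kHz.
77.2 kHz mod fs = 0.4 kHz.
0.4 kHz ≤ fs/2 = 12.8 kHz, appears at 0.4 kHz.
46 kHz and 71.6 kHz both map to 5.2 kHz.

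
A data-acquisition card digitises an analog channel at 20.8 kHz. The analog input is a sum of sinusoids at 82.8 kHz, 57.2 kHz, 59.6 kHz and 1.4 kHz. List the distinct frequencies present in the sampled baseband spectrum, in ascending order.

fs/2 = 10.4 kHz.
82.8 kHz mod fs = 20.4 kHz.
20.4 kHz > fs/2 = 10.4 kHz, folds to fs − 20.4 kHz = 0.4 kHz.
57.2 kHz mod fs = 15.6 kHz.
15.6 kHz > fs/2 = 10.4 kHz, folds to fs − 15.6 kHz = 5.2 kHz.
59.6 kHz mod fs = 18 kHz.
18 kHz > fs/2 = 10.4 kHz, folds to fs − 18 kHz = 2.8 kHz.
1.4 kHz ≤ fs/2 = 10.4 kHz, passes unchanged.
Distinct values: {0.4 kHz, 1.4 kHz, 2.8 kHz, 5.2 kHz}.

0.4 kHz, 1.4 kHz, 2.8 kHz, 5.2 kHz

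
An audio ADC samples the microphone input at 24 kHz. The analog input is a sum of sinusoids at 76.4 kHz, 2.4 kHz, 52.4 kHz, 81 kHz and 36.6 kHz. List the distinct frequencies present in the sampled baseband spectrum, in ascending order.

fs/2 = 12 kHz.
76.4 kHz mod fs = 4.4 kHz.
4.4 kHz ≤ fs/2 = 12 kHz, appears at 4.4 kHz.
2.4 kHz ≤ fs/2 = 12 kHz, passes unchanged.
52.4 kHz mod fs = 4.4 kHz.
4.4 kHz ≤ fs/2 = 12 kHz, appears at 4.4 kHz.
81 kHz mod fs = 9 kHz.
9 kHz ≤ fs/2 = 12 kHz, appears at 9 kHz.
36.6 kHz mod fs = 12.6 kHz.
12.6 kHz > fs/2 = 12 kHz, folds to fs − 12.6 kHz = 11.4 kHz.
Distinct values: {2.4 kHz, 4.4 kHz, 9 kHz, 11.4 kHz}.

2.4 kHz, 4.4 kHz, 9 kHz, 11.4 kHz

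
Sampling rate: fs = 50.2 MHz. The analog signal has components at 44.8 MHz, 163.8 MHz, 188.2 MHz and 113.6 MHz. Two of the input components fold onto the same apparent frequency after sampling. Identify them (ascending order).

fs/2 = 25.1 MHz.
44.8 MHz > fs/2 = 25.1 MHz, folds to fs − 44.8 MHz = 5.4 MHz.
163.8 MHz mod fs = 13.2 MHz.
13.2 MHz ≤ fs/2 = 25.1 MHz, appears at 13.2 MHz.
188.2 MHz mod fs = 37.6 MHz.
37.6 MHz > fs/2 = 25.1 MHz, folds to fs − 37.6 MHz = 12.6 MHz.
113.6 MHz mod fs = 13.2 MHz.
13.2 MHz ≤ fs/2 = 25.1 MHz, appears at 13.2 MHz.
113.6 MHz and 163.8 MHz both map to 13.2 MHz.

113.6 MHz, 163.8 MHz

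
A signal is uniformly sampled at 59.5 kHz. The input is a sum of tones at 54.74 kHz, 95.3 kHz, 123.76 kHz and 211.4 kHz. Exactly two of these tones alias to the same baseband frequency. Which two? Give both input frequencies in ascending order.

fs/2 = 29.75 kHz.
54.74 kHz > fs/2 = 29.75 kHz, folds to fs − 54.74 kHz = 4.76 kHz.
95.3 kHz mod fs = 35.8 kHz.
35.8 kHz > fs/2 = 29.75 kHz, folds to fs − 35.8 kHz = 23.7 kHz.
123.76 kHz mod fs = 4.76 kHz.
4.76 kHz ≤ fs/2 = 29.75 kHz, appears at 4.76 kHz.
211.4 kHz mod fs = 32.9 kHz.
32.9 kHz > fs/2 = 29.75 kHz, folds to fs − 32.9 kHz = 26.6 kHz.
54.74 kHz and 123.76 kHz both map to 4.76 kHz.

54.74 kHz, 123.76 kHz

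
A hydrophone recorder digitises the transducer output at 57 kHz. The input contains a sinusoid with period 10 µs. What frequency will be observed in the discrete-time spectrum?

14 kHz

T = 10 µs → f = 1/T = 100 kHz.
100 kHz mod fs = 43 kHz.
43 kHz > fs/2 = 28.5 kHz, folds to fs − 43 kHz = 14 kHz.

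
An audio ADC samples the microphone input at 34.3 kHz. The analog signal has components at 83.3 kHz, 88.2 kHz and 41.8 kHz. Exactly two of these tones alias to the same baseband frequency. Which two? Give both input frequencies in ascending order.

83.3 kHz, 88.2 kHz

fs/2 = 17.15 kHz.
83.3 kHz mod fs = 14.7 kHz.
14.7 kHz ≤ fs/2 = 17.15 kHz, appears at 14.7 kHz.
88.2 kHz mod fs = 19.6 kHz.
19.6 kHz > fs/2 = 17.15 kHz, folds to fs − 19.6 kHz = 14.7 kHz.
41.8 kHz mod fs = 7.5 kHz.
7.5 kHz ≤ fs/2 = 17.15 kHz, appears at 7.5 kHz.
83.3 kHz and 88.2 kHz both map to 14.7 kHz.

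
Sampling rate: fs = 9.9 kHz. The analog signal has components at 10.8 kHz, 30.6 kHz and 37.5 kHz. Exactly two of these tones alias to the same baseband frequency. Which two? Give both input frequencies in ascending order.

fs/2 = 4.95 kHz.
10.8 kHz mod fs = 0.9 kHz.
0.9 kHz ≤ fs/2 = 4.95 kHz, appears at 0.9 kHz.
30.6 kHz mod fs = 0.9 kHz.
0.9 kHz ≤ fs/2 = 4.95 kHz, appears at 0.9 kHz.
37.5 kHz mod fs = 7.8 kHz.
7.8 kHz > fs/2 = 4.95 kHz, folds to fs − 7.8 kHz = 2.1 kHz.
10.8 kHz and 30.6 kHz both map to 0.9 kHz.

10.8 kHz, 30.6 kHz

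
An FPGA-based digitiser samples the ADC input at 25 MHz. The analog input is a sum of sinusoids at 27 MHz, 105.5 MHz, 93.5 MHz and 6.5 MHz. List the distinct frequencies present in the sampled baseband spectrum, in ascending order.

2 MHz, 5.5 MHz, 6.5 MHz

fs/2 = 12.5 MHz.
27 MHz mod fs = 2 MHz.
2 MHz ≤ fs/2 = 12.5 MHz, appears at 2 MHz.
105.5 MHz mod fs = 5.5 MHz.
5.5 MHz ≤ fs/2 = 12.5 MHz, appears at 5.5 MHz.
93.5 MHz mod fs = 18.5 MHz.
18.5 MHz > fs/2 = 12.5 MHz, folds to fs − 18.5 MHz = 6.5 MHz.
6.5 MHz ≤ fs/2 = 12.5 MHz, passes unchanged.
Distinct values: {2 MHz, 5.5 MHz, 6.5 MHz}.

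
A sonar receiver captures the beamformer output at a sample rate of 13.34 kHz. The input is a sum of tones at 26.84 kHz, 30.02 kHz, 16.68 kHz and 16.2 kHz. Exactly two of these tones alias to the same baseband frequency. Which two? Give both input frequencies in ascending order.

16.68 kHz, 30.02 kHz

fs/2 = 6.67 kHz.
26.84 kHz mod fs = 0.16 kHz.
0.16 kHz ≤ fs/2 = 6.67 kHz, appears at 0.16 kHz.
30.02 kHz mod fs = 3.34 kHz.
3.34 kHz ≤ fs/2 = 6.67 kHz, appears at 3.34 kHz.
16.68 kHz mod fs = 3.34 kHz.
3.34 kHz ≤ fs/2 = 6.67 kHz, appears at 3.34 kHz.
16.2 kHz mod fs = 2.86 kHz.
2.86 kHz ≤ fs/2 = 6.67 kHz, appears at 2.86 kHz.
16.68 kHz and 30.02 kHz both map to 3.34 kHz.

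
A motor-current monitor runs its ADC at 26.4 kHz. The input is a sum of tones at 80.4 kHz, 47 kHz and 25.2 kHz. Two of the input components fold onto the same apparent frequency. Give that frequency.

fs/2 = 13.2 kHz.
80.4 kHz mod fs = 1.2 kHz.
1.2 kHz ≤ fs/2 = 13.2 kHz, appears at 1.2 kHz.
47 kHz mod fs = 20.6 kHz.
20.6 kHz > fs/2 = 13.2 kHz, folds to fs − 20.6 kHz = 5.8 kHz.
25.2 kHz > fs/2 = 13.2 kHz, folds to fs − 25.2 kHz = 1.2 kHz.
25.2 kHz and 80.4 kHz both map to 1.2 kHz.

1.2 kHz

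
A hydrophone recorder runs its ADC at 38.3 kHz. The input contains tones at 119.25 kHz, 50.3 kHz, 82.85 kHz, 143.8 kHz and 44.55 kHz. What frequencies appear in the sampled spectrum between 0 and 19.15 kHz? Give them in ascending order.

fs/2 = 19.15 kHz.
119.25 kHz mod fs = 4.35 kHz.
4.35 kHz ≤ fs/2 = 19.15 kHz, appears at 4.35 kHz.
50.3 kHz mod fs = 12 kHz.
12 kHz ≤ fs/2 = 19.15 kHz, appears at 12 kHz.
82.85 kHz mod fs = 6.25 kHz.
6.25 kHz ≤ fs/2 = 19.15 kHz, appears at 6.25 kHz.
143.8 kHz mod fs = 28.9 kHz.
28.9 kHz > fs/2 = 19.15 kHz, folds to fs − 28.9 kHz = 9.4 kHz.
44.55 kHz mod fs = 6.25 kHz.
6.25 kHz ≤ fs/2 = 19.15 kHz, appears at 6.25 kHz.
Distinct values: {4.35 kHz, 6.25 kHz, 9.4 kHz, 12 kHz}.

4.35 kHz, 6.25 kHz, 9.4 kHz, 12 kHz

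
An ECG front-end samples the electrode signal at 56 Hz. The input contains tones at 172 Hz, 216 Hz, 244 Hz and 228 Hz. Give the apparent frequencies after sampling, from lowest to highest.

4 Hz, 8 Hz, 20 Hz

fs/2 = 28 Hz.
172 Hz mod fs = 4 Hz.
4 Hz ≤ fs/2 = 28 Hz, appears at 4 Hz.
216 Hz mod fs = 48 Hz.
48 Hz > fs/2 = 28 Hz, folds to fs − 48 Hz = 8 Hz.
244 Hz mod fs = 20 Hz.
20 Hz ≤ fs/2 = 28 Hz, appears at 20 Hz.
228 Hz mod fs = 4 Hz.
4 Hz ≤ fs/2 = 28 Hz, appears at 4 Hz.
Distinct values: {4 Hz, 8 Hz, 20 Hz}.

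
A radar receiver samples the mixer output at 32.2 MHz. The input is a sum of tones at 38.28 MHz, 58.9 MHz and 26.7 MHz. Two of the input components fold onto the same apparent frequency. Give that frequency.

5.5 MHz

fs/2 = 16.1 MHz.
38.28 MHz mod fs = 6.08 MHz.
6.08 MHz ≤ fs/2 = 16.1 MHz, appears at 6.08 MHz.
58.9 MHz mod fs = 26.7 MHz.
26.7 MHz > fs/2 = 16.1 MHz, folds to fs − 26.7 MHz = 5.5 MHz.
26.7 MHz > fs/2 = 16.1 MHz, folds to fs − 26.7 MHz = 5.5 MHz.
26.7 MHz and 58.9 MHz both map to 5.5 MHz.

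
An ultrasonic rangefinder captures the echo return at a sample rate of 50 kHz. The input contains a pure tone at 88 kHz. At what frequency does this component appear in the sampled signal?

88 kHz mod fs = 38 kHz.
38 kHz > fs/2 = 25 kHz, folds to fs − 38 kHz = 12 kHz.

12 kHz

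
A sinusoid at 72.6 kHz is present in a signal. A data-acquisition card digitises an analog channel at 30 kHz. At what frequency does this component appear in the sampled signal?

72.6 kHz mod fs = 12.6 kHz.
12.6 kHz ≤ fs/2 = 15 kHz, appears at 12.6 kHz.

12.6 kHz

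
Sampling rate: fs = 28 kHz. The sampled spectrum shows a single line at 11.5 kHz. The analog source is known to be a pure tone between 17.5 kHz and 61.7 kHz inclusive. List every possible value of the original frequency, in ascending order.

39.5 kHz, 44.5 kHz

Frequencies that alias to 11.5 kHz are k·fs ± 11.5 kHz for integer k ≥ 0.
k=0: 11.5 kHz.
k=1: 16.5 kHz, 39.5 kHz.
k=2: 44.5 kHz, 67.5 kHz.
k=3: 72.5 kHz, 95.5 kHz.
Within [17.5 kHz, 61.7 kHz]: 39.5 kHz, 44.5 kHz.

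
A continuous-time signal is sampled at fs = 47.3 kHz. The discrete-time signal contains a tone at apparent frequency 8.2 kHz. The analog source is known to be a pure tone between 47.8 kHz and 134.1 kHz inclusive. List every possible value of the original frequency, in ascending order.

Frequencies that alias to 8.2 kHz are k·fs ± 8.2 kHz for integer k ≥ 0.
k=0: 8.2 kHz.
k=1: 39.1 kHz, 55.5 kHz.
k=2: 86.4 kHz, 102.8 kHz.
k=3: 133.7 kHz, 150.1 kHz.
k=4: 181 kHz, 197.4 kHz.
Within [47.8 kHz, 134.1 kHz]: 55.5 kHz, 86.4 kHz, 102.8 kHz, 133.7 kHz.

55.5 kHz, 86.4 kHz, 102.8 kHz, 133.7 kHz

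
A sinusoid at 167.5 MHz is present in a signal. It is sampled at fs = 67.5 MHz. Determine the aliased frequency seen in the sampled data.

32.5 MHz

167.5 MHz mod fs = 32.5 MHz.
32.5 MHz ≤ fs/2 = 33.75 MHz, appears at 32.5 MHz.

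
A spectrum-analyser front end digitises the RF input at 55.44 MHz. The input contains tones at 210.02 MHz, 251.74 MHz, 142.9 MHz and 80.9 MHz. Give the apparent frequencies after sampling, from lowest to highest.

11.74 MHz, 23.42 MHz, 25.46 MHz

fs/2 = 27.72 MHz.
210.02 MHz mod fs = 43.7 MHz.
43.7 MHz > fs/2 = 27.72 MHz, folds to fs − 43.7 MHz = 11.74 MHz.
251.74 MHz mod fs = 29.98 MHz.
29.98 MHz > fs/2 = 27.72 MHz, folds to fs − 29.98 MHz = 25.46 MHz.
142.9 MHz mod fs = 32.02 MHz.
32.02 MHz > fs/2 = 27.72 MHz, folds to fs − 32.02 MHz = 23.42 MHz.
80.9 MHz mod fs = 25.46 MHz.
25.46 MHz ≤ fs/2 = 27.72 MHz, appears at 25.46 MHz.
Distinct values: {11.74 MHz, 23.42 MHz, 25.46 MHz}.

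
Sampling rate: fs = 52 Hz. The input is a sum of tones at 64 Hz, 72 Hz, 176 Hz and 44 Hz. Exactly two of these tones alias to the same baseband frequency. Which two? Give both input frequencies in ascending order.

fs/2 = 26 Hz.
64 Hz mod fs = 12 Hz.
12 Hz ≤ fs/2 = 26 Hz, appears at 12 Hz.
72 Hz mod fs = 20 Hz.
20 Hz ≤ fs/2 = 26 Hz, appears at 20 Hz.
176 Hz mod fs = 20 Hz.
20 Hz ≤ fs/2 = 26 Hz, appears at 20 Hz.
44 Hz > fs/2 = 26 Hz, folds to fs − 44 Hz = 8 Hz.
72 Hz and 176 Hz both map to 20 Hz.

72 Hz, 176 Hz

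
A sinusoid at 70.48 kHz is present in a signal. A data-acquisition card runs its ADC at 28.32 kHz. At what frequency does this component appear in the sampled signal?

70.48 kHz mod fs = 13.84 kHz.
13.84 kHz ≤ fs/2 = 14.16 kHz, appears at 13.84 kHz.

13.84 kHz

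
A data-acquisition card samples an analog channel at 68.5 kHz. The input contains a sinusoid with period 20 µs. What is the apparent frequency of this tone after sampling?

T = 20 µs → f = 1/T = 50 kHz.
50 kHz > fs/2 = 34.25 kHz, folds to fs − 50 kHz = 18.5 kHz.

18.5 kHz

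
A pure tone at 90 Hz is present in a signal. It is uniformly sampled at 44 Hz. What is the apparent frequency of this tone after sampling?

90 Hz mod fs = 2 Hz.
2 Hz ≤ fs/2 = 22 Hz, appears at 2 Hz.

2 Hz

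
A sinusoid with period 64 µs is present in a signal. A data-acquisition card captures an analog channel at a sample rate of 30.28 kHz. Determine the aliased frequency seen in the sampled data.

T = 64 µs → f = 1/T = 15.625 kHz.
15.625 kHz > fs/2 = 15.14 kHz, folds to fs − 15.625 kHz = 14.655 kHz.

14.655 kHz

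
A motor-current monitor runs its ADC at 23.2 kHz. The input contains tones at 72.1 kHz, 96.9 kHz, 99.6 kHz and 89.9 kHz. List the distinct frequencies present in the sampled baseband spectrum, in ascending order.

fs/2 = 11.6 kHz.
72.1 kHz mod fs = 2.5 kHz.
2.5 kHz ≤ fs/2 = 11.6 kHz, appears at 2.5 kHz.
96.9 kHz mod fs = 4.1 kHz.
4.1 kHz ≤ fs/2 = 11.6 kHz, appears at 4.1 kHz.
99.6 kHz mod fs = 6.8 kHz.
6.8 kHz ≤ fs/2 = 11.6 kHz, appears at 6.8 kHz.
89.9 kHz mod fs = 20.3 kHz.
20.3 kHz > fs/2 = 11.6 kHz, folds to fs − 20.3 kHz = 2.9 kHz.
Distinct values: {2.5 kHz, 2.9 kHz, 4.1 kHz, 6.8 kHz}.

2.5 kHz, 2.9 kHz, 4.1 kHz, 6.8 kHz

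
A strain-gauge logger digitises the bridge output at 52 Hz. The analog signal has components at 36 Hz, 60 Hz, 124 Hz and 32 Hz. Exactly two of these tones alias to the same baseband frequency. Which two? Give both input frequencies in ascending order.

fs/2 = 26 Hz.
36 Hz > fs/2 = 26 Hz, folds to fs − 36 Hz = 16 Hz.
60 Hz mod fs = 8 Hz.
8 Hz ≤ fs/2 = 26 Hz, appears at 8 Hz.
124 Hz mod fs = 20 Hz.
20 Hz ≤ fs/2 = 26 Hz, appears at 20 Hz.
32 Hz > fs/2 = 26 Hz, folds to fs − 32 Hz = 20 Hz.
32 Hz and 124 Hz both map to 20 Hz.

32 Hz, 124 Hz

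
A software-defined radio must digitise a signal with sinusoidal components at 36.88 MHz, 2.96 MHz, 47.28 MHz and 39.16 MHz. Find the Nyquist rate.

Highest-frequency component: 47.28 MHz.
Nyquist rate = 2 × 47.28 MHz = 94.56 MHz.

94.56 MHz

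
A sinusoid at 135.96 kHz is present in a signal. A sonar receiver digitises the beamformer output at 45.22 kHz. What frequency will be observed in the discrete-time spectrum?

0.3 kHz

135.96 kHz mod fs = 0.3 kHz.
0.3 kHz ≤ fs/2 = 22.61 kHz, appears at 0.3 kHz.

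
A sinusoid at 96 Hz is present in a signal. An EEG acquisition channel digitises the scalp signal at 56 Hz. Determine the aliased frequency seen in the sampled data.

96 Hz mod fs = 40 Hz.
40 Hz > fs/2 = 28 Hz, folds to fs − 40 Hz = 16 Hz.

16 Hz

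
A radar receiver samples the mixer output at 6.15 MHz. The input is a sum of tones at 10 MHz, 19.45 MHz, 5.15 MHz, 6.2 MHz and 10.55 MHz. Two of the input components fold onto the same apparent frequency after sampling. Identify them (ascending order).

5.15 MHz, 19.45 MHz

fs/2 = 3.075 MHz.
10 MHz mod fs = 3.85 MHz.
3.85 MHz > fs/2 = 3.075 MHz, folds to fs − 3.85 MHz = 2.3 MHz.
19.45 MHz mod fs = 1 MHz.
1 MHz ≤ fs/2 = 3.075 MHz, appears at 1 MHz.
5.15 MHz > fs/2 = 3.075 MHz, folds to fs − 5.15 MHz = 1 MHz.
6.2 MHz mod fs = 0.05 MHz.
0.05 MHz ≤ fs/2 = 3.075 MHz, appears at 0.05 MHz.
10.55 MHz mod fs = 4.4 MHz.
4.4 MHz > fs/2 = 3.075 MHz, folds to fs − 4.4 MHz = 1.75 MHz.
5.15 MHz and 19.45 MHz both map to 1 MHz.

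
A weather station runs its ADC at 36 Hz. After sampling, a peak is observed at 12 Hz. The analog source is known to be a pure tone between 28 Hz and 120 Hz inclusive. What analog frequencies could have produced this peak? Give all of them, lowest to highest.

48 Hz, 60 Hz, 84 Hz, 96 Hz, 120 Hz

Frequencies that alias to 12 Hz are k·fs ± 12 Hz for integer k ≥ 0.
k=0: 12 Hz.
k=1: 24 Hz, 48 Hz.
k=2: 60 Hz, 84 Hz.
k=3: 96 Hz, 120 Hz.
k=4: 132 Hz, 156 Hz.
Within [28 Hz, 120 Hz]: 48 Hz, 60 Hz, 84 Hz, 96 Hz, 120 Hz.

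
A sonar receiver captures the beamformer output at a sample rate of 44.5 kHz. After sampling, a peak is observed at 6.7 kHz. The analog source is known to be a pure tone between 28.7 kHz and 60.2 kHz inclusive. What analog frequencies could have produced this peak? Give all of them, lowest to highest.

37.8 kHz, 51.2 kHz

Frequencies that alias to 6.7 kHz are k·fs ± 6.7 kHz for integer k ≥ 0.
k=0: 6.7 kHz.
k=1: 37.8 kHz, 51.2 kHz.
k=2: 82.3 kHz, 95.7 kHz.
Within [28.7 kHz, 60.2 kHz]: 37.8 kHz, 51.2 kHz.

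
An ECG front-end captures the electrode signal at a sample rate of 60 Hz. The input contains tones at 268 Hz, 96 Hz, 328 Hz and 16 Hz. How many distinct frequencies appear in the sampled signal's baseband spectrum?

3

fs/2 = 30 Hz.
268 Hz mod fs = 28 Hz.
28 Hz ≤ fs/2 = 30 Hz, appears at 28 Hz.
96 Hz mod fs = 36 Hz.
36 Hz > fs/2 = 30 Hz, folds to fs − 36 Hz = 24 Hz.
328 Hz mod fs = 28 Hz.
28 Hz ≤ fs/2 = 30 Hz, appears at 28 Hz.
16 Hz ≤ fs/2 = 30 Hz, passes unchanged.
Distinct values: {16 Hz, 24 Hz, 28 Hz} → 3.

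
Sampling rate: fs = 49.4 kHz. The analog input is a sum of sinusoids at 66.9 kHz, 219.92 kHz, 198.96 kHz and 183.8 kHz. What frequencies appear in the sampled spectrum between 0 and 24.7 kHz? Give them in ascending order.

1.36 kHz, 13.8 kHz, 17.5 kHz, 22.32 kHz

fs/2 = 24.7 kHz.
66.9 kHz mod fs = 17.5 kHz.
17.5 kHz ≤ fs/2 = 24.7 kHz, appears at 17.5 kHz.
219.92 kHz mod fs = 22.32 kHz.
22.32 kHz ≤ fs/2 = 24.7 kHz, appears at 22.32 kHz.
198.96 kHz mod fs = 1.36 kHz.
1.36 kHz ≤ fs/2 = 24.7 kHz, appears at 1.36 kHz.
183.8 kHz mod fs = 35.6 kHz.
35.6 kHz > fs/2 = 24.7 kHz, folds to fs − 35.6 kHz = 13.8 kHz.
Distinct values: {1.36 kHz, 13.8 kHz, 17.5 kHz, 22.32 kHz}.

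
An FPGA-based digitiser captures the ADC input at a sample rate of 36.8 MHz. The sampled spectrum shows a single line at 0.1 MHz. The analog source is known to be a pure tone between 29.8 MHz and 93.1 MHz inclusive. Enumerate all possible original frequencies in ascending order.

Frequencies that alias to 0.1 MHz are k·fs ± 0.1 MHz for integer k ≥ 0.
k=0: 0.1 MHz.
k=1: 36.7 MHz, 36.9 MHz.
k=2: 73.5 MHz, 73.7 MHz.
k=3: 110.3 MHz, 110.5 MHz.
Within [29.8 MHz, 93.1 MHz]: 36.7 MHz, 36.9 MHz, 73.5 MHz, 73.7 MHz.

36.7 MHz, 36.9 MHz, 73.5 MHz, 73.7 MHz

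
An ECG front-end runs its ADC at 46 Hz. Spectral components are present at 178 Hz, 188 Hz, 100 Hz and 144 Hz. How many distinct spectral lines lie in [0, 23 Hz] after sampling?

3

fs/2 = 23 Hz.
178 Hz mod fs = 40 Hz.
40 Hz > fs/2 = 23 Hz, folds to fs − 40 Hz = 6 Hz.
188 Hz mod fs = 4 Hz.
4 Hz ≤ fs/2 = 23 Hz, appears at 4 Hz.
100 Hz mod fs = 8 Hz.
8 Hz ≤ fs/2 = 23 Hz, appears at 8 Hz.
144 Hz mod fs = 6 Hz.
6 Hz ≤ fs/2 = 23 Hz, appears at 6 Hz.
Distinct values: {4 Hz, 6 Hz, 8 Hz} → 3.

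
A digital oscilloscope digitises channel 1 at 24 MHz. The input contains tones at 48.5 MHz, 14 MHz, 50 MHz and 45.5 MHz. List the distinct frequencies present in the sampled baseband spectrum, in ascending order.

0.5 MHz, 2 MHz, 2.5 MHz, 10 MHz

fs/2 = 12 MHz.
48.5 MHz mod fs = 0.5 MHz.
0.5 MHz ≤ fs/2 = 12 MHz, appears at 0.5 MHz.
14 MHz > fs/2 = 12 MHz, folds to fs − 14 MHz = 10 MHz.
50 MHz mod fs = 2 MHz.
2 MHz ≤ fs/2 = 12 MHz, appears at 2 MHz.
45.5 MHz mod fs = 21.5 MHz.
21.5 MHz > fs/2 = 12 MHz, folds to fs − 21.5 MHz = 2.5 MHz.
Distinct values: {0.5 MHz, 2 MHz, 2.5 MHz, 10 MHz}.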